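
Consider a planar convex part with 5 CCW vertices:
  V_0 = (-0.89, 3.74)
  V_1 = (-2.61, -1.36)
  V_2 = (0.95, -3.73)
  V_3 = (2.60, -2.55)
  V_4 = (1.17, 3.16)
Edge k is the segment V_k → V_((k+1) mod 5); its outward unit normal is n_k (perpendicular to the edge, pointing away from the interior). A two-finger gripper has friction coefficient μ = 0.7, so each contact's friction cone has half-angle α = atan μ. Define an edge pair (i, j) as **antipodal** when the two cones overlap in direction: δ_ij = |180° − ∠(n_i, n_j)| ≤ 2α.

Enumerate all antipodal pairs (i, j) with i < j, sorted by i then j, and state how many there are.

count = 5; pairs: (0,2), (0,3), (1,3), (1,4), (2,4)

α = atan 0.7 = 34.99°;  2α = 69.98°
n_0 = (-0.9476, +0.3196)
n_1 = (-0.5542, -0.8324)
n_2 = (+0.5817, -0.8134)
n_3 = (+0.9700, +0.2429)
n_4 = (+0.2710, +0.9626)
  (0,1): δ = 105.02°  ·
  (0,2): δ = 35.79°  ✓
  (0,3): δ = 32.70°  ✓
  (0,4): δ = 92.91°  ·
  (1,2): δ = 110.78°  ·
  (1,3): δ = 42.29°  ✓
  (1,4): δ = 17.93°  ✓
  (2,3): δ = 111.51°  ·
  (2,4): δ = 51.30°  ✓
  (3,4): δ = 119.78°  ·
antipodal pairs: 5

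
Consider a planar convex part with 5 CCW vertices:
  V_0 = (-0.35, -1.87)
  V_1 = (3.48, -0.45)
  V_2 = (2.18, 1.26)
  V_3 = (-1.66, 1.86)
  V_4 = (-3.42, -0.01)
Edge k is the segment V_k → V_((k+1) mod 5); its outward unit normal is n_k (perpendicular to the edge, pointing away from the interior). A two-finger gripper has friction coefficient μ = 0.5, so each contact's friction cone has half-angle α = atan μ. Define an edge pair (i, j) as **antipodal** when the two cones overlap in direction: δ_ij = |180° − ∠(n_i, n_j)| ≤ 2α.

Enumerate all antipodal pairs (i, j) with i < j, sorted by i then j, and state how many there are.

α = atan 0.5 = 26.57°;  2α = 53.13°
n_0 = (+0.3476, -0.9376)
n_1 = (+0.7961, +0.6052)
n_2 = (+0.1544, +0.9880)
n_3 = (-0.7282, +0.6854)
n_4 = (-0.5182, -0.8553)
  (0,1): δ = 73.10°  ·
  (0,2): δ = 29.22°  ✓
  (0,3): δ = 26.39°  ✓
  (0,4): δ = 128.45°  ·
  (1,2): δ = 136.12°  ·
  (1,3): δ = 80.51°  ·
  (1,4): δ = 21.55°  ✓
  (2,3): δ = 124.38°  ·
  (2,4): δ = 22.33°  ✓
  (3,4): δ = 77.95°  ·
antipodal pairs: 4

count = 4; pairs: (0,2), (0,3), (1,4), (2,4)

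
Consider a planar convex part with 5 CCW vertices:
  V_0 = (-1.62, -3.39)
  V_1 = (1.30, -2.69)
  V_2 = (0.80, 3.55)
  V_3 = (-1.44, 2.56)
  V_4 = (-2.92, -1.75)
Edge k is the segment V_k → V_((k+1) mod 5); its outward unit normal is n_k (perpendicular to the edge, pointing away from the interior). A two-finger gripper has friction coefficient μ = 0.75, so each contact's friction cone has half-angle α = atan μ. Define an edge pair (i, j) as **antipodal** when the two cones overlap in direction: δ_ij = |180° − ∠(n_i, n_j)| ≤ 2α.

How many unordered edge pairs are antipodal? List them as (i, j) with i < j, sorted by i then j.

α = atan 0.75 = 36.87°;  2α = 73.74°
n_0 = (+0.2331, -0.9724)
n_1 = (+0.9968, +0.0799)
n_2 = (-0.4042, +0.9147)
n_3 = (-0.9458, +0.3248)
n_4 = (-0.7837, -0.6212)
  (0,1): δ = 98.90°  ·
  (0,2): δ = 10.36°  ✓
  (0,3): δ = 57.57°  ✓
  (0,4): δ = 114.92°  ·
  (1,2): δ = 70.74°  ✓
  (1,3): δ = 23.53°  ✓
  (1,4): δ = 33.82°  ✓
  (2,3): δ = 132.80°  ·
  (2,4): δ = 75.44°  ·
  (3,4): δ = 122.64°  ·
antipodal pairs: 5

count = 5; pairs: (0,2), (0,3), (1,2), (1,3), (1,4)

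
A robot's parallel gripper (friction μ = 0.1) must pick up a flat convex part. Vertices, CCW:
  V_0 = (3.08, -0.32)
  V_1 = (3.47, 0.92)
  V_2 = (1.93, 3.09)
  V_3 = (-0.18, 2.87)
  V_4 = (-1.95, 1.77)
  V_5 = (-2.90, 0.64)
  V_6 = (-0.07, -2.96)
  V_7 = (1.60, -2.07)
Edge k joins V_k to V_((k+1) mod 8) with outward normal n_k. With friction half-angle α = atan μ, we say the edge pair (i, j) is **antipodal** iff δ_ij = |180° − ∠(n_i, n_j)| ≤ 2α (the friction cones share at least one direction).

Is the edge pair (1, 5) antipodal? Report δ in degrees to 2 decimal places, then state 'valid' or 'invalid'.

α = atan 0.1 = 5.71°;  2α = 11.42°
edge 1: e_1 = (-1.54, +2.17);  n_1 = (+0.8155, +0.5787)
edge 5: e_5 = (+2.83, -3.60);  n_5 = (-0.7862, -0.6180)
∠(n_1, n_5) = 177.19°
δ = |180° − 177.19°| = 2.81°
2.81° ≤ 2α = 11.42°  →  valid

δ = 2.81°, valid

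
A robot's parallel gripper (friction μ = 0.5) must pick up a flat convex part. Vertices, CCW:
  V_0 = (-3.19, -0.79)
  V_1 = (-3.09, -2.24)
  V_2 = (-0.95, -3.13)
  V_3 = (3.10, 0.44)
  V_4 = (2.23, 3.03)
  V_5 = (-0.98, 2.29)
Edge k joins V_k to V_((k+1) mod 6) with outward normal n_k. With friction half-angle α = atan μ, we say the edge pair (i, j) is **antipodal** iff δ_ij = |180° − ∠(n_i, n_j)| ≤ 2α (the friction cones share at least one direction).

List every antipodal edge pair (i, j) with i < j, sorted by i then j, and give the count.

count = 6; pairs: (0,2), (0,3), (1,3), (1,4), (2,4), (2,5)

α = atan 0.5 = 26.57°;  2α = 53.13°
n_0 = (-0.9976, -0.0688)
n_1 = (-0.3840, -0.9233)
n_2 = (+0.6613, -0.7502)
n_3 = (+0.9479, +0.3184)
n_4 = (-0.2246, +0.9744)
n_5 = (-0.8125, +0.5830)
  (0,1): δ = 116.53°  ·
  (0,2): δ = 52.55°  ✓
  (0,3): δ = 14.62°  ✓
  (0,4): δ = 99.04°  ·
  (0,5): δ = 140.39°  ·
  (1,2): δ = 116.02°  ·
  (1,3): δ = 48.85°  ✓
  (1,4): δ = 35.56°  ✓
  (1,5): δ = 76.92°  ·
  (2,3): δ = 112.83°  ·
  (2,4): δ = 28.41°  ✓
  (2,5): δ = 12.94°  ✓
  (3,4): δ = 95.59°  ·
  (3,5): δ = 54.23°  ·
  (4,5): δ = 138.64°  ·
antipodal pairs: 6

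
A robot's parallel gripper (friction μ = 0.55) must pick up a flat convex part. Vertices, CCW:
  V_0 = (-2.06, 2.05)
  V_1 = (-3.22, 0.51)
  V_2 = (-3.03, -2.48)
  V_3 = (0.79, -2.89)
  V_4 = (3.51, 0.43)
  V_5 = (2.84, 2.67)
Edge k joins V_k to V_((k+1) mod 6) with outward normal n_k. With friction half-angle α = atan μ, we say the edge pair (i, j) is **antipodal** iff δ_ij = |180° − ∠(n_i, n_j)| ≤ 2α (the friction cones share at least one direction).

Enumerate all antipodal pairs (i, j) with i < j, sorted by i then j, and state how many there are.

α = atan 0.55 = 28.81°;  2α = 57.62°
n_0 = (-0.7988, +0.6017)
n_1 = (-0.9980, -0.0634)
n_2 = (-0.1067, -0.9943)
n_3 = (+0.7735, -0.6337)
n_4 = (+0.9581, +0.2866)
n_5 = (-0.1255, +0.9921)
  (0,1): δ = 139.38°  ·
  (0,2): δ = 59.14°  ·
  (0,3): δ = 2.34°  ✓
  (0,4): δ = 53.64°  ✓
  (0,5): δ = 134.20°  ·
  (1,2): δ = 99.76°  ·
  (1,3): δ = 42.96°  ✓
  (1,4): δ = 13.02°  ✓
  (1,5): δ = 93.58°  ·
  (2,3): δ = 123.20°  ·
  (2,4): δ = 67.22°  ·
  (2,5): δ = 13.34°  ✓
  (3,4): δ = 124.02°  ·
  (3,5): δ = 43.46°  ✓
  (4,5): δ = 99.44°  ·
antipodal pairs: 6

count = 6; pairs: (0,3), (0,4), (1,3), (1,4), (2,5), (3,5)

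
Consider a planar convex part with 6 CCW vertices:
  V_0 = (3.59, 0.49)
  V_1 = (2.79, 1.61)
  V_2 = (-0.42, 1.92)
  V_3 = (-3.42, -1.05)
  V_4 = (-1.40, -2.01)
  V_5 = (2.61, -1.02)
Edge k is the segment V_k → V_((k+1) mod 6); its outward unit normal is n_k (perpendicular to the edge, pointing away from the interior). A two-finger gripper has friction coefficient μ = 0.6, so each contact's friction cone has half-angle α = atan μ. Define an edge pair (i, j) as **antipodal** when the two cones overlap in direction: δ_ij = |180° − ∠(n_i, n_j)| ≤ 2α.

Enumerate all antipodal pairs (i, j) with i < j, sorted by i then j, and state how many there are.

count = 5; pairs: (0,3), (1,3), (1,4), (2,4), (2,5)

α = atan 0.6 = 30.96°;  2α = 61.93°
n_0 = (+0.8137, +0.5812)
n_1 = (+0.0961, +0.9954)
n_2 = (-0.7035, +0.7107)
n_3 = (-0.4292, -0.9032)
n_4 = (+0.2397, -0.9709)
n_5 = (+0.8388, -0.5444)
  (0,1): δ = 131.05°  ·
  (0,2): δ = 80.83°  ·
  (0,3): δ = 29.04°  ✓
  (0,4): δ = 68.33°  ·
  (0,5): δ = 111.48°  ·
  (1,2): δ = 129.77°  ·
  (1,3): δ = 19.90°  ✓
  (1,4): δ = 19.38°  ✓
  (1,5): δ = 62.53°  ·
  (2,3): δ = 70.13°  ·
  (2,4): δ = 30.84°  ✓
  (2,5): δ = 12.30°  ✓
  (3,4): δ = 140.71°  ·
  (3,5): δ = 97.56°  ·
  (4,5): δ = 136.85°  ·
antipodal pairs: 5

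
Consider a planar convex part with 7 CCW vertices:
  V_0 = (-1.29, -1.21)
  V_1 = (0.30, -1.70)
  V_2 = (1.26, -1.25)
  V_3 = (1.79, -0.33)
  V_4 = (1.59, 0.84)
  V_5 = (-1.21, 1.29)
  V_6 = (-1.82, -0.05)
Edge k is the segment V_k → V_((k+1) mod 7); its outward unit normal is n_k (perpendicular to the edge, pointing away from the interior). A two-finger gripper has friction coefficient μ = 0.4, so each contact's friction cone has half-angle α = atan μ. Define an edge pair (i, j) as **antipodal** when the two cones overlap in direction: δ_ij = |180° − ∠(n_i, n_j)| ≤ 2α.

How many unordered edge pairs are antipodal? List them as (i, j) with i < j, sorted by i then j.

count = 6; pairs: (0,4), (1,4), (1,5), (2,5), (3,5), (3,6)

α = atan 0.4 = 21.80°;  2α = 43.60°
n_0 = (-0.2945, -0.9556)
n_1 = (+0.4244, -0.9055)
n_2 = (+0.8665, -0.4992)
n_3 = (+0.9857, +0.1685)
n_4 = (+0.1587, +0.9873)
n_5 = (-0.9101, +0.4143)
n_6 = (-0.9096, -0.4156)
  (0,1): δ = 137.76°  ·
  (0,2): δ = 102.82°  ·
  (0,3): δ = 63.17°  ·
  (0,4): δ = 8.00°  ✓
  (0,5): δ = 82.65°  ·
  (0,6): δ = 131.68°  ·
  (1,2): δ = 145.06°  ·
  (1,3): δ = 105.41°  ·
  (1,4): δ = 34.25°  ✓
  (1,5): δ = 40.41°  ✓
  (1,6): δ = 89.44°  ·
  (2,3): δ = 140.35°  ·
  (2,4): δ = 69.18°  ·
  (2,5): δ = 5.47°  ✓
  (2,6): δ = 54.50°  ·
  (3,4): δ = 108.83°  ·
  (3,5): δ = 34.18°  ✓
  (3,6): δ = 14.86°  ✓
  (4,5): δ = 105.35°  ·
  (4,6): δ = 56.31°  ·
  (5,6): δ = 130.97°  ·
antipodal pairs: 6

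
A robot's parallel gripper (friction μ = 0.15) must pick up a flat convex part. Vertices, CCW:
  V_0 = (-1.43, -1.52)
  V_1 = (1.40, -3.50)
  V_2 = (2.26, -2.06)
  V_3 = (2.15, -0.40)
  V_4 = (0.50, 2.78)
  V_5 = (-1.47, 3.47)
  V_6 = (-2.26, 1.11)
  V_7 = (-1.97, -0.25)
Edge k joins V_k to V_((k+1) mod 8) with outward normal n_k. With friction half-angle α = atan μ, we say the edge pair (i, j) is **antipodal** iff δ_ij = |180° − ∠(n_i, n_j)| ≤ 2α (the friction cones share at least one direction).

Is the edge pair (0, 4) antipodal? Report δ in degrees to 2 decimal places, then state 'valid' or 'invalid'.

α = atan 0.15 = 8.53°;  2α = 17.06°
edge 0: e_0 = (+2.83, -1.98);  n_0 = (-0.5733, -0.8194)
edge 4: e_4 = (-1.97, +0.69);  n_4 = (+0.3306, +0.9438)
∠(n_0, n_4) = 164.32°
δ = |180° − 164.32°| = 15.68°
15.68° ≤ 2α = 17.06°  →  valid

δ = 15.68°, valid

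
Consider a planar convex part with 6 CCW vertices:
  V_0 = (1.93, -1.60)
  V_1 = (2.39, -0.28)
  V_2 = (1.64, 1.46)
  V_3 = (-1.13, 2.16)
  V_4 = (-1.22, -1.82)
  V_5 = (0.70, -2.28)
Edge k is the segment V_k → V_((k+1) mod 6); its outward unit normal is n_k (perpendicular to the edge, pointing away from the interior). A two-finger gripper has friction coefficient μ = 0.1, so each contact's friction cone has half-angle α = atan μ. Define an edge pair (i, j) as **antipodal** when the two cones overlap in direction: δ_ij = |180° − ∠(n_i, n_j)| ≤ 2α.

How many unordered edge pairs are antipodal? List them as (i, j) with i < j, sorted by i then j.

count = 1; pairs: (2,4)

α = atan 0.1 = 5.71°;  2α = 11.42°
n_0 = (+0.9443, -0.3291)
n_1 = (+0.9183, +0.3958)
n_2 = (+0.2450, +0.9695)
n_3 = (-0.9997, +0.0226)
n_4 = (-0.2330, -0.9725)
n_5 = (+0.4838, -0.8752)
  (0,1): δ = 137.47°  ·
  (0,2): δ = 84.97°  ·
  (0,3): δ = 17.92°  ·
  (0,4): δ = 95.74°  ·
  (0,5): δ = 138.15°  ·
  (1,2): δ = 127.50°  ·
  (1,3): δ = 24.61°  ·
  (1,4): δ = 53.21°  ·
  (1,5): δ = 95.62°  ·
  (2,3): δ = 77.11°  ·
  (2,4): δ = 0.71°  ✓
  (2,5): δ = 43.12°  ·
  (3,4): δ = 102.18°  ·
  (3,5): δ = 59.77°  ·
  (4,5): δ = 137.59°  ·
antipodal pairs: 1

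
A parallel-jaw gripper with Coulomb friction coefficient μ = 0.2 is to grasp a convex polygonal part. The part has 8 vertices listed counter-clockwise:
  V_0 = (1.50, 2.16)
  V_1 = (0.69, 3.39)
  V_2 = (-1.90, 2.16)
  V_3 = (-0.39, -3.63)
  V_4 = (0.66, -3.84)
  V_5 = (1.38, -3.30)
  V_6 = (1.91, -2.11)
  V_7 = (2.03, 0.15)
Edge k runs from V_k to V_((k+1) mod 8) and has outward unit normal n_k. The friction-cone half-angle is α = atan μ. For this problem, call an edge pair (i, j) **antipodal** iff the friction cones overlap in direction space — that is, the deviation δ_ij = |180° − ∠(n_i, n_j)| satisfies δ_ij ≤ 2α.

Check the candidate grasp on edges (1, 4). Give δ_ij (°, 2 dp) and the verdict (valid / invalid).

α = atan 0.2 = 11.31°;  2α = 22.62°
edge 1: e_1 = (-2.59, -1.23);  n_1 = (-0.4290, +0.9033)
edge 4: e_4 = (+0.72, +0.54);  n_4 = (+0.6000, -0.8000)
∠(n_1, n_4) = 168.53°
δ = |180° − 168.53°| = 11.47°
11.47° ≤ 2α = 22.62°  →  valid

δ = 11.47°, valid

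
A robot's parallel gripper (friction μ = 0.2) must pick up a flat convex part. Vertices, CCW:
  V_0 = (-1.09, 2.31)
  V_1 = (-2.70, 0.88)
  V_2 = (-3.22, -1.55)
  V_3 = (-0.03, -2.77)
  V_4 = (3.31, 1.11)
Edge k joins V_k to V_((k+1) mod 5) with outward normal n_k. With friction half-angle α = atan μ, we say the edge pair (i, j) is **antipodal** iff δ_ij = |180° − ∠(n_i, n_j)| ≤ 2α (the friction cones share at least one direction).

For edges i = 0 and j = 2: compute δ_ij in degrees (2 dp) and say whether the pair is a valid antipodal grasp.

δ = 62.54°, invalid

α = atan 0.2 = 11.31°;  2α = 22.62°
edge 0: e_0 = (-1.61, -1.43);  n_0 = (-0.6641, +0.7477)
edge 2: e_2 = (+3.19, -1.22);  n_2 = (-0.3572, -0.9340)
∠(n_0, n_2) = 117.46°
δ = |180° − 117.46°| = 62.54°
62.54° > 2α = 22.62°  →  invalid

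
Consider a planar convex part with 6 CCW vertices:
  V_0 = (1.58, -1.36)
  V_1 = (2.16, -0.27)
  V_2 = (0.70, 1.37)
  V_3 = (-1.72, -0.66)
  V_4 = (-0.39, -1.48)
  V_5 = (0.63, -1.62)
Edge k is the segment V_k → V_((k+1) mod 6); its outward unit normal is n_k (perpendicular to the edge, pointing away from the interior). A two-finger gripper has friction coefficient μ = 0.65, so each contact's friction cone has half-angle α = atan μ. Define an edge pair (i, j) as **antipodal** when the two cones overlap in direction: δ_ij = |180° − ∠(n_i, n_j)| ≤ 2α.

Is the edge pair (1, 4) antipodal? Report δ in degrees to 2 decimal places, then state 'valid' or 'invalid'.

δ = 40.51°, valid

α = atan 0.65 = 33.02°;  2α = 66.05°
edge 1: e_1 = (-1.46, +1.64);  n_1 = (+0.7469, +0.6649)
edge 4: e_4 = (+1.02, -0.14);  n_4 = (-0.1360, -0.9907)
∠(n_1, n_4) = 139.49°
δ = |180° − 139.49°| = 40.51°
40.51° ≤ 2α = 66.05°  →  valid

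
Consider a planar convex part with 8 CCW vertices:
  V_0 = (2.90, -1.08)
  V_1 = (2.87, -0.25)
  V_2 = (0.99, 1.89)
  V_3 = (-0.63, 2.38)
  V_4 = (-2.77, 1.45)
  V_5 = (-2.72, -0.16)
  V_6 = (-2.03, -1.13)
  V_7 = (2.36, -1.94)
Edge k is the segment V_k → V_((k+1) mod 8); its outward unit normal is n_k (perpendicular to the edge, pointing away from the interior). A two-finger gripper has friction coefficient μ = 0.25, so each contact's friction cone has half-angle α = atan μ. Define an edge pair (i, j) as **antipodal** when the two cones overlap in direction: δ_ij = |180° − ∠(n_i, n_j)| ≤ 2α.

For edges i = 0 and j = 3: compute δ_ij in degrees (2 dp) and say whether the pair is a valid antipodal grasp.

α = atan 0.25 = 14.04°;  2α = 28.07°
edge 0: e_0 = (-0.03, +0.83);  n_0 = (+0.9993, +0.0361)
edge 3: e_3 = (-2.14, -0.93);  n_3 = (-0.3986, +0.9171)
∠(n_0, n_3) = 111.42°
δ = |180° − 111.42°| = 68.58°
68.58° > 2α = 28.07°  →  invalid

δ = 68.58°, invalid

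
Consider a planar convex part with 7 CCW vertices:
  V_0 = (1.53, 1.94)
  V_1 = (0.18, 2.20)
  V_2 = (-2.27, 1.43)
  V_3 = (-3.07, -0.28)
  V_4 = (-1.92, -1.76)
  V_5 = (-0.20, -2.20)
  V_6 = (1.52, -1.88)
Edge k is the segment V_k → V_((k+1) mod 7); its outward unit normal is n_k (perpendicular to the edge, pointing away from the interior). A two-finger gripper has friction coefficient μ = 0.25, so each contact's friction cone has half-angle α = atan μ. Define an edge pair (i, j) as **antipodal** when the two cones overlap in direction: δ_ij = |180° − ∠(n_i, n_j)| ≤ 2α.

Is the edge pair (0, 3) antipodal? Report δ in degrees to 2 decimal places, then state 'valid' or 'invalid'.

δ = 41.25°, invalid

α = atan 0.25 = 14.04°;  2α = 28.07°
edge 0: e_0 = (-1.35, +0.26);  n_0 = (+0.1891, +0.9820)
edge 3: e_3 = (+1.15, -1.48);  n_3 = (-0.7896, -0.6136)
∠(n_0, n_3) = 138.75°
δ = |180° − 138.75°| = 41.25°
41.25° > 2α = 28.07°  →  invalid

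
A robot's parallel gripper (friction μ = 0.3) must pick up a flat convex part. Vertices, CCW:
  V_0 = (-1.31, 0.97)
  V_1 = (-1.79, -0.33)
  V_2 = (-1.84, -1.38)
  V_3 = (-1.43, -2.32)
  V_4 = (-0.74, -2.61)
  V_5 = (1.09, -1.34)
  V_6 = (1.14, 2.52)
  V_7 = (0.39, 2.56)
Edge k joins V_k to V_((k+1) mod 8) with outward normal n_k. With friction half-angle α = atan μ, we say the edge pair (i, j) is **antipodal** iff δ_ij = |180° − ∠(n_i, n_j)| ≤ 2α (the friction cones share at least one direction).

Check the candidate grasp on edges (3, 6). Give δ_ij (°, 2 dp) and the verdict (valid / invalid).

α = atan 0.3 = 16.70°;  2α = 33.40°
edge 3: e_3 = (+0.69, -0.29);  n_3 = (-0.3875, -0.9219)
edge 6: e_6 = (-0.75, +0.04);  n_6 = (+0.0533, +0.9986)
∠(n_3, n_6) = 160.26°
δ = |180° − 160.26°| = 19.74°
19.74° ≤ 2α = 33.40°  →  valid

δ = 19.74°, valid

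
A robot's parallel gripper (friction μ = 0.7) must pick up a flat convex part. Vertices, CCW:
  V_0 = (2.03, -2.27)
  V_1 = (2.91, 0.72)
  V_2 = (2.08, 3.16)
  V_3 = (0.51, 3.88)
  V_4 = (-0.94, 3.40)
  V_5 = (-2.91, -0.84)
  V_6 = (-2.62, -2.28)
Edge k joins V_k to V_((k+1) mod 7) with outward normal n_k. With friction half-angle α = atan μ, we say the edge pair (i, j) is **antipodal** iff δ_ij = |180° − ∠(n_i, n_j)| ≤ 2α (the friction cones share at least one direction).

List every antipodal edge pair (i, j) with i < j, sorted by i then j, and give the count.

count = 9; pairs: (0,3), (0,4), (0,5), (1,4), (1,5), (2,5), (2,6), (3,6), (4,6)

α = atan 0.7 = 34.99°;  2α = 69.98°
n_0 = (+0.9593, -0.2823)
n_1 = (+0.9467, +0.3220)
n_2 = (+0.4169, +0.9090)
n_3 = (-0.3143, +0.9493)
n_4 = (-0.9069, +0.4214)
n_5 = (-0.9803, -0.1974)
n_6 = (+0.0022, -1.0000)
  (0,1): δ = 144.81°  ·
  (0,2): δ = 98.24°  ·
  (0,3): δ = 55.28°  ✓
  (0,4): δ = 8.52°  ✓
  (0,5): δ = 27.79°  ✓
  (0,6): δ = 106.52°  ·
  (1,2): δ = 133.42°  ·
  (1,3): δ = 90.47°  ·
  (1,4): δ = 43.71°  ✓
  (1,5): δ = 7.40°  ✓
  (1,6): δ = 71.34°  ·
  (2,3): δ = 137.05°  ·
  (2,4): δ = 90.28°  ·
  (2,5): δ = 53.98°  ✓
  (2,6): δ = 24.76°  ✓
  (3,4): δ = 133.24°  ·
  (3,5): δ = 96.93°  ·
  (3,6): δ = 18.19°  ✓
  (4,5): δ = 143.69°  ·
  (4,6): δ = 64.96°  ✓
  (5,6): δ = 101.26°  ·
antipodal pairs: 9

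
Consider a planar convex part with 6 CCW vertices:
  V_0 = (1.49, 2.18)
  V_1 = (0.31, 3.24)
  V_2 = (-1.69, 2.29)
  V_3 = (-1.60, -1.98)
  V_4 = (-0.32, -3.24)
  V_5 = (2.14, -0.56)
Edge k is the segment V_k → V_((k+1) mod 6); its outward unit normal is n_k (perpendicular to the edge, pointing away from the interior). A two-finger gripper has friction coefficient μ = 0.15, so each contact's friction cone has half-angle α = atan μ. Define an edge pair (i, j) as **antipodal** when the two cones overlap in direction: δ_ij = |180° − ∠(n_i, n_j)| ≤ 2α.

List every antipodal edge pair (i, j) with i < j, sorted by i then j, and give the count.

count = 2; pairs: (0,3), (2,5)

α = atan 0.15 = 8.53°;  2α = 17.06°
n_0 = (+0.6683, +0.7439)
n_1 = (-0.4291, +0.9033)
n_2 = (-0.9998, -0.0211)
n_3 = (-0.7015, -0.7127)
n_4 = (+0.7367, -0.6762)
n_5 = (+0.9730, +0.2308)
  (0,1): δ = 112.66°  ·
  (0,2): δ = 46.86°  ·
  (0,3): δ = 2.62°  ✓
  (0,4): δ = 89.38°  ·
  (0,5): δ = 145.28°  ·
  (1,2): δ = 114.20°  ·
  (1,3): δ = 69.96°  ·
  (1,4): δ = 22.04°  ·
  (1,5): δ = 77.94°  ·
  (2,3): δ = 135.76°  ·
  (2,4): δ = 43.76°  ·
  (2,5): δ = 12.14°  ✓
  (3,4): δ = 88.00°  ·
  (3,5): δ = 32.11°  ·
  (4,5): δ = 124.11°  ·
antipodal pairs: 2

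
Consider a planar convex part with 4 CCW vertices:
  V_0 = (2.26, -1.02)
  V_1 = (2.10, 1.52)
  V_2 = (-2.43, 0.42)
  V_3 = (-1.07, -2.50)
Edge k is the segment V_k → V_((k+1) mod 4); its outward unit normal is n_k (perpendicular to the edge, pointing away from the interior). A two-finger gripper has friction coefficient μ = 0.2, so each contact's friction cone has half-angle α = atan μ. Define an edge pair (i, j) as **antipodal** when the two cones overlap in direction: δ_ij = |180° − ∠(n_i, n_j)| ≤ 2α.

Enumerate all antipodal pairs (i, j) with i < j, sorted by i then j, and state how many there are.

count = 2; pairs: (0,2), (1,3)

α = atan 0.2 = 11.31°;  2α = 22.62°
n_0 = (+0.9980, +0.0629)
n_1 = (-0.2360, +0.9718)
n_2 = (-0.9065, -0.4222)
n_3 = (+0.4061, -0.9138)
  (0,1): δ = 79.96°  ·
  (0,2): δ = 21.37°  ✓
  (0,3): δ = 110.36°  ·
  (1,2): δ = 78.67°  ·
  (1,3): δ = 10.31°  ✓
  (2,3): δ = 91.01°  ·
antipodal pairs: 2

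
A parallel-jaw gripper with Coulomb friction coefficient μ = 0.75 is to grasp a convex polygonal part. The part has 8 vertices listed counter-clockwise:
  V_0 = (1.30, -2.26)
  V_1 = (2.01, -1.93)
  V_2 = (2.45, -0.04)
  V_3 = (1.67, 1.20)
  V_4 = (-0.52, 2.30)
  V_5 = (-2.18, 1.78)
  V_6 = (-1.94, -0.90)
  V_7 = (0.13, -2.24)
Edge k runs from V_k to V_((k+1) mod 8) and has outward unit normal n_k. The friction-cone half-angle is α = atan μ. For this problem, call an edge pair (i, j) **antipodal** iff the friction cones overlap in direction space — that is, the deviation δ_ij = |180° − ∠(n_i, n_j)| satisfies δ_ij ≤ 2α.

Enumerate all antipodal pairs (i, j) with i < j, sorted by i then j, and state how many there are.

count = 14; pairs: (0,3), (0,4), (0,5), (1,4), (1,5), (1,6), (2,5), (2,6), (2,7), (3,5), (3,6), (3,7), (4,6), (4,7)

α = atan 0.75 = 36.87°;  2α = 73.74°
n_0 = (+0.4215, -0.9068)
n_1 = (+0.9740, -0.2267)
n_2 = (+0.8465, +0.5325)
n_3 = (+0.4488, +0.8936)
n_4 = (-0.2989, +0.9543)
n_5 = (-0.9960, -0.0892)
n_6 = (-0.5434, -0.8395)
n_7 = (-0.0171, -0.9999)
  (0,1): δ = 128.03°  ·
  (0,2): δ = 82.76°  ·
  (0,3): δ = 51.60°  ✓
  (0,4): δ = 7.54°  ✓
  (0,5): δ = 70.19°  ✓
  (0,6): δ = 122.15°  ·
  (0,7): δ = 154.09°  ·
  (1,2): δ = 134.72°  ·
  (1,3): δ = 103.56°  ·
  (1,4): δ = 59.50°  ✓
  (1,5): δ = 18.22°  ✓
  (1,6): δ = 70.19°  ✓
  (1,7): δ = 102.13°  ·
  (2,3): δ = 148.84°  ·
  (2,4): δ = 104.78°  ·
  (2,5): δ = 27.05°  ✓
  (2,6): δ = 24.91°  ✓
  (2,7): δ = 56.85°  ✓
  (3,4): δ = 135.94°  ·
  (3,5): δ = 58.21°  ✓
  (3,6): δ = 6.25°  ✓
  (3,7): δ = 25.69°  ✓
  (4,5): δ = 102.28°  ·
  (4,6): δ = 50.31°  ✓
  (4,7): δ = 18.37°  ✓
  (5,6): δ = 128.03°  ·
  (5,7): δ = 96.10°  ·
  (6,7): δ = 148.06°  ·
antipodal pairs: 14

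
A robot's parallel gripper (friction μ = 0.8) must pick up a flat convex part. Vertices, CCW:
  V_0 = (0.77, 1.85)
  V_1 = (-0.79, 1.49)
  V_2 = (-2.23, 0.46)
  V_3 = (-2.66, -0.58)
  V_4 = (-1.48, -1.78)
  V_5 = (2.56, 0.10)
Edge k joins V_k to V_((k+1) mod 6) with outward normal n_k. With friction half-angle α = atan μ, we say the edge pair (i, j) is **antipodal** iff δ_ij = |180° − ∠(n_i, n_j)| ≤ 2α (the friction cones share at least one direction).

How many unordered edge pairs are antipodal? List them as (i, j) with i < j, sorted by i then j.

α = atan 0.8 = 38.66°;  2α = 77.32°
n_0 = (-0.2249, +0.9744)
n_1 = (-0.5818, +0.8134)
n_2 = (-0.9241, +0.3821)
n_3 = (-0.7130, -0.7011)
n_4 = (+0.4219, -0.9066)
n_5 = (+0.6991, +0.7151)
  (0,1): δ = 157.42°  ·
  (0,2): δ = 125.46°  ·
  (0,3): δ = 58.48°  ✓
  (0,4): δ = 11.96°  ✓
  (0,5): δ = 122.65°  ·
  (1,2): δ = 148.04°  ·
  (1,3): δ = 81.06°  ·
  (1,4): δ = 10.62°  ✓
  (1,5): δ = 100.07°  ·
  (2,3): δ = 113.02°  ·
  (2,4): δ = 42.58°  ✓
  (2,5): δ = 68.11°  ✓
  (3,4): δ = 109.56°  ·
  (3,5): δ = 1.13°  ✓
  (4,5): δ = 69.31°  ✓
antipodal pairs: 7

count = 7; pairs: (0,3), (0,4), (1,4), (2,4), (2,5), (3,5), (4,5)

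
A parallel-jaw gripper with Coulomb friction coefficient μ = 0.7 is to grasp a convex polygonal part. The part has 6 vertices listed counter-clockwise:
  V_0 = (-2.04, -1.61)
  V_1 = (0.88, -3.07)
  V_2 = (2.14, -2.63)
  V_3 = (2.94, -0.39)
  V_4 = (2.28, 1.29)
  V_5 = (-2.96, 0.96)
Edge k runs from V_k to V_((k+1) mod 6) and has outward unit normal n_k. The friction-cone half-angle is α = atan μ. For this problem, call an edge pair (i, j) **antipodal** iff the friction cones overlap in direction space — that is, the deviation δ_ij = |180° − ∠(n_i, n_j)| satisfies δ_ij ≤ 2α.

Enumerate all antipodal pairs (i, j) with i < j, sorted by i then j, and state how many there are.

α = atan 0.7 = 34.99°;  2α = 69.98°
n_0 = (-0.4472, -0.8944)
n_1 = (+0.3297, -0.9441)
n_2 = (+0.9417, -0.3363)
n_3 = (+0.9308, +0.3657)
n_4 = (-0.0629, +0.9980)
n_5 = (-0.9415, -0.3370)
  (0,1): δ = 134.19°  ·
  (0,2): δ = 83.09°  ·
  (0,3): δ = 41.99°  ✓
  (0,4): δ = 30.17°  ✓
  (0,5): δ = 136.26°  ·
  (1,2): δ = 128.90°  ·
  (1,3): δ = 87.80°  ·
  (1,4): δ = 15.65°  ✓
  (1,5): δ = 90.45°  ·
  (2,3): δ = 138.90°  ·
  (2,4): δ = 66.74°  ✓
  (2,5): δ = 39.35°  ✓
  (3,4): δ = 107.84°  ·
  (3,5): δ = 1.75°  ✓
  (4,5): δ = 73.91°  ·
antipodal pairs: 6

count = 6; pairs: (0,3), (0,4), (1,4), (2,4), (2,5), (3,5)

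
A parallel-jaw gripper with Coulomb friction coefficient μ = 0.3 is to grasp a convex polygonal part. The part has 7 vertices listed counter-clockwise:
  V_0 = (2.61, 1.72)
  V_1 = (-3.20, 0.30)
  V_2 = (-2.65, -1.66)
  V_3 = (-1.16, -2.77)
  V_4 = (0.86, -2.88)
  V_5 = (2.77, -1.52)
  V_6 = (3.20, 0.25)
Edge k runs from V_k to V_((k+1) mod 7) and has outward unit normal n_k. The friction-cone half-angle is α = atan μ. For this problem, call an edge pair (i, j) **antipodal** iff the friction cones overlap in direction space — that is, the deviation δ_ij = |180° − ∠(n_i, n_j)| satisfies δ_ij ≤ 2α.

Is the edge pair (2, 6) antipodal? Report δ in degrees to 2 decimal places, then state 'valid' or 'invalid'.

α = atan 0.3 = 16.70°;  2α = 33.40°
edge 2: e_2 = (+1.49, -1.11);  n_2 = (-0.5974, -0.8019)
edge 6: e_6 = (-0.59, +1.47);  n_6 = (+0.9280, +0.3725)
∠(n_2, n_6) = 148.55°
δ = |180° − 148.55°| = 31.45°
31.45° ≤ 2α = 33.40°  →  valid

δ = 31.45°, valid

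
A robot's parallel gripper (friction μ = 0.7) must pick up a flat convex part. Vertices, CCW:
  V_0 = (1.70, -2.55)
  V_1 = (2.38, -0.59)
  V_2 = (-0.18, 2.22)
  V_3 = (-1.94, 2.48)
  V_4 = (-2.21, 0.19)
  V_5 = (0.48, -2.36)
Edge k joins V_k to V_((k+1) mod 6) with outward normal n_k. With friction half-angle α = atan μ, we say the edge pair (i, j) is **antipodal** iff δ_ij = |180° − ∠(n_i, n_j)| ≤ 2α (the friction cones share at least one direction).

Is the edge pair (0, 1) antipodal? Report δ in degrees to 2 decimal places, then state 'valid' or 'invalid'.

α = atan 0.7 = 34.99°;  2α = 69.98°
edge 0: e_0 = (+0.68, +1.96);  n_0 = (+0.9448, -0.3278)
edge 1: e_1 = (-2.56, +2.81);  n_1 = (+0.7392, +0.6735)
∠(n_0, n_1) = 61.47°
δ = |180° − 61.47°| = 118.53°
118.53° > 2α = 69.98°  →  invalid

δ = 118.53°, invalid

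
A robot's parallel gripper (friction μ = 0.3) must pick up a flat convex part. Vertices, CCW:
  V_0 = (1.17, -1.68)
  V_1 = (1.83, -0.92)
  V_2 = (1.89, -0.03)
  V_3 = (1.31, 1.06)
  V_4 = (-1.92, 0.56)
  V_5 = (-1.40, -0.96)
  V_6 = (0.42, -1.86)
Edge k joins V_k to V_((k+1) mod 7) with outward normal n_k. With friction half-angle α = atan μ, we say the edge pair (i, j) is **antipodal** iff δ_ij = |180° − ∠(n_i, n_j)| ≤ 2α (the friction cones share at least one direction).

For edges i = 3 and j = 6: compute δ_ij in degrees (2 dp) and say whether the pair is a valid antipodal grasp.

δ = 4.70°, valid

α = atan 0.3 = 16.70°;  2α = 33.40°
edge 3: e_3 = (-3.23, -0.50);  n_3 = (-0.1530, +0.9882)
edge 6: e_6 = (+0.75, +0.18);  n_6 = (+0.2334, -0.9724)
∠(n_3, n_6) = 175.30°
δ = |180° − 175.30°| = 4.70°
4.70° ≤ 2α = 33.40°  →  valid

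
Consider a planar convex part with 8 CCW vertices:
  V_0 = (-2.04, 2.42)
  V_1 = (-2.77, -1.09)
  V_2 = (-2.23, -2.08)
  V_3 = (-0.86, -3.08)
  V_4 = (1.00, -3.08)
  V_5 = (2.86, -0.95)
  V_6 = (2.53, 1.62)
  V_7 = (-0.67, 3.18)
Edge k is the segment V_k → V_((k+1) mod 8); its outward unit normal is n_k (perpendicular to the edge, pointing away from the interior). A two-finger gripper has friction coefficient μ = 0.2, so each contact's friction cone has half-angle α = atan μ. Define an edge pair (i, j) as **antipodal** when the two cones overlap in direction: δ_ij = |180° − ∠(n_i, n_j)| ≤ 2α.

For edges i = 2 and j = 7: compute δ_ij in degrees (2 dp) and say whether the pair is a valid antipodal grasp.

α = atan 0.2 = 11.31°;  2α = 22.62°
edge 2: e_2 = (+1.37, -1.00);  n_2 = (-0.5896, -0.8077)
edge 7: e_7 = (-1.37, -0.76);  n_7 = (-0.4851, +0.8745)
∠(n_2, n_7) = 114.85°
δ = |180° − 114.85°| = 65.15°
65.15° > 2α = 22.62°  →  invalid

δ = 65.15°, invalid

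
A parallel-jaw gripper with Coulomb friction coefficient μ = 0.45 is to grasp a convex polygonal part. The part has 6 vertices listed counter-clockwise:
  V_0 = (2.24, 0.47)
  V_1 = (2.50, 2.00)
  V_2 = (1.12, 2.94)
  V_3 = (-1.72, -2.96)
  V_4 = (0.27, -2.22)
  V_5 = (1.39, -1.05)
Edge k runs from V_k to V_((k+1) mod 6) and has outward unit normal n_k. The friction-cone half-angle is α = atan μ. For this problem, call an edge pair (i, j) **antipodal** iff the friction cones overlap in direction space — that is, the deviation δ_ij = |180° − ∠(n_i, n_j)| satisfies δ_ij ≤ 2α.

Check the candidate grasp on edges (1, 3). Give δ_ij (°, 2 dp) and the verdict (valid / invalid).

δ = 54.66°, invalid

α = atan 0.45 = 24.23°;  2α = 48.46°
edge 1: e_1 = (-1.38, +0.94);  n_1 = (+0.5630, +0.8265)
edge 3: e_3 = (+1.99, +0.74);  n_3 = (+0.3485, -0.9373)
∠(n_1, n_3) = 125.34°
δ = |180° − 125.34°| = 54.66°
54.66° > 2α = 48.46°  →  invalid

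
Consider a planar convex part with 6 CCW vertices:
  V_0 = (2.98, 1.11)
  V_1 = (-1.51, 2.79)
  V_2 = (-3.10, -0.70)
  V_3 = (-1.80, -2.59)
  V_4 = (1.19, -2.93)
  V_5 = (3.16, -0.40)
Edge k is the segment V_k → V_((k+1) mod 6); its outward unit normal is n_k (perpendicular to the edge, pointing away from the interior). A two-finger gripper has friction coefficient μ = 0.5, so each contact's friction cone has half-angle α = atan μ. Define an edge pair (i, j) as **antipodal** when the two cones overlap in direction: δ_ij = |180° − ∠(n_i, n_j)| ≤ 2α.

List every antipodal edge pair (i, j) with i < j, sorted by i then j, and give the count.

α = atan 0.5 = 26.57°;  2α = 53.13°
n_0 = (+0.3504, +0.9366)
n_1 = (-0.9100, +0.4146)
n_2 = (-0.8239, -0.5667)
n_3 = (-0.1130, -0.9936)
n_4 = (+0.7890, -0.6144)
n_5 = (+0.9930, +0.1184)
  (0,1): δ = 93.98°  ·
  (0,2): δ = 34.96°  ✓
  (0,3): δ = 14.03°  ✓
  (0,4): δ = 72.61°  ·
  (0,5): δ = 117.31°  ·
  (1,2): δ = 120.99°  ·
  (1,3): δ = 71.99°  ·
  (1,4): δ = 13.41°  ✓
  (1,5): δ = 31.29°  ✓
  (2,3): δ = 131.01°  ·
  (2,4): δ = 72.43°  ·
  (2,5): δ = 27.72°  ✓
  (3,4): δ = 121.42°  ·
  (3,5): δ = 76.71°  ·
  (4,5): δ = 135.30°  ·
antipodal pairs: 5

count = 5; pairs: (0,2), (0,3), (1,4), (1,5), (2,5)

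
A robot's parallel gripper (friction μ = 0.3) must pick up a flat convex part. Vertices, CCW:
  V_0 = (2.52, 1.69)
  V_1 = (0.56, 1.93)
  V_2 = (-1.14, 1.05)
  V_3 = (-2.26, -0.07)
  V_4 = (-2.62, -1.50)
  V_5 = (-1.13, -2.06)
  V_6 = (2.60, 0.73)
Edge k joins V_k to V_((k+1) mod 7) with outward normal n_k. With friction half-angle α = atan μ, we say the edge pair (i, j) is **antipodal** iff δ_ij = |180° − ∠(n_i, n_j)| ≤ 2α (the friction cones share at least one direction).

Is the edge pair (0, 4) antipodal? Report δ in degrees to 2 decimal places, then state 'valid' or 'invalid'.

α = atan 0.3 = 16.70°;  2α = 33.40°
edge 0: e_0 = (-1.96, +0.24);  n_0 = (+0.1215, +0.9926)
edge 4: e_4 = (+1.49, -0.56);  n_4 = (-0.3518, -0.9361)
∠(n_0, n_4) = 166.38°
δ = |180° − 166.38°| = 13.62°
13.62° ≤ 2α = 33.40°  →  valid

δ = 13.62°, valid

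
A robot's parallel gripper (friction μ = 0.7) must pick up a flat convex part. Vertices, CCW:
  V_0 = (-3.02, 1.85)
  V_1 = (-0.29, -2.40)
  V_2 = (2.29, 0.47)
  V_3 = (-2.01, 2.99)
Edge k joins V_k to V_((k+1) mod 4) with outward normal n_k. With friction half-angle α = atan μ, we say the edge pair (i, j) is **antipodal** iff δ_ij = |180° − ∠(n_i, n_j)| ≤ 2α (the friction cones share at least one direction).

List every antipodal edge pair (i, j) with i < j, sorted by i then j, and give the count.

α = atan 0.7 = 34.99°;  2α = 69.98°
n_0 = (-0.8414, -0.5405)
n_1 = (+0.7437, -0.6685)
n_2 = (+0.5056, +0.8628)
n_3 = (-0.7485, +0.6631)
  (0,1): δ = 74.67°  ·
  (0,2): δ = 26.91°  ✓
  (0,3): δ = 105.75°  ·
  (1,2): δ = 78.42°  ·
  (1,3): δ = 0.41°  ✓
  (2,3): δ = 101.17°  ·
antipodal pairs: 2

count = 2; pairs: (0,2), (1,3)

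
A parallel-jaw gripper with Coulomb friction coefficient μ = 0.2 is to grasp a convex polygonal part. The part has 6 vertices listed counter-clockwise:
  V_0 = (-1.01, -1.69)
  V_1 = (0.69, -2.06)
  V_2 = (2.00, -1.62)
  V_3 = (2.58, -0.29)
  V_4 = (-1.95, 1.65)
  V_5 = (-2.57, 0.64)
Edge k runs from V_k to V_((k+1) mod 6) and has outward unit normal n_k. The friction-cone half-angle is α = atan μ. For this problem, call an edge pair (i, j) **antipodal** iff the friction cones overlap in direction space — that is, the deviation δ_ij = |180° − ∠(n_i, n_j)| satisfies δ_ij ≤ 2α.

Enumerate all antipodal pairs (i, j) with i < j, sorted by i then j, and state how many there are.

α = atan 0.2 = 11.31°;  2α = 22.62°
n_0 = (-0.2127, -0.9771)
n_1 = (+0.3184, -0.9480)
n_2 = (+0.9166, -0.3997)
n_3 = (+0.3937, +0.9192)
n_4 = (-0.8522, +0.5232)
n_5 = (-0.8310, -0.5563)
  (0,1): δ = 149.16°  ·
  (0,2): δ = 101.28°  ·
  (0,3): δ = 10.90°  ✓
  (0,4): δ = 70.73°  ·
  (0,5): δ = 136.08°  ·
  (1,2): δ = 132.13°  ·
  (1,3): δ = 41.75°  ·
  (1,4): δ = 39.89°  ·
  (1,5): δ = 105.24°  ·
  (2,3): δ = 89.62°  ·
  (2,4): δ = 7.98°  ✓
  (2,5): δ = 57.36°  ·
  (3,4): δ = 98.36°  ·
  (3,5): δ = 33.01°  ·
  (4,5): δ = 114.65°  ·
antipodal pairs: 2

count = 2; pairs: (0,3), (2,4)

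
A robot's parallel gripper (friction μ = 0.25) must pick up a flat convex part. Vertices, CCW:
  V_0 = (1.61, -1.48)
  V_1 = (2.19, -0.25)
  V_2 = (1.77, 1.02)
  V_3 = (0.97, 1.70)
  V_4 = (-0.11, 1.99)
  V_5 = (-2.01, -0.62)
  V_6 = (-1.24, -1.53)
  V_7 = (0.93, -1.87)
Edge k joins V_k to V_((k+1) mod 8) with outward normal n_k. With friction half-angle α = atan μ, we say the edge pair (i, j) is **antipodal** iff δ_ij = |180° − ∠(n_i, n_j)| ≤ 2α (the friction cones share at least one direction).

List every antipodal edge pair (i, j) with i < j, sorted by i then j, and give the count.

α = atan 0.25 = 14.04°;  2α = 28.07°
n_0 = (+0.9045, -0.4265)
n_1 = (+0.9494, +0.3140)
n_2 = (+0.6476, +0.7619)
n_3 = (+0.2593, +0.9658)
n_4 = (-0.8085, +0.5885)
n_5 = (-0.7634, -0.6459)
n_6 = (-0.1548, -0.9879)
n_7 = (+0.4975, -0.8675)
  (0,1): δ = 136.45°  ·
  (0,2): δ = 105.12°  ·
  (0,3): δ = 79.78°  ·
  (0,4): δ = 10.81°  ✓
  (0,5): δ = 65.48°  ·
  (0,6): δ = 106.34°  ·
  (0,7): δ = 145.08°  ·
  (1,2): δ = 148.66°  ·
  (1,3): δ = 123.33°  ·
  (1,4): δ = 54.35°  ·
  (1,5): δ = 21.94°  ✓
  (1,6): δ = 62.80°  ·
  (1,7): δ = 101.54°  ·
  (2,3): δ = 154.67°  ·
  (2,4): δ = 85.69°  ·
  (2,5): δ = 9.40°  ✓
  (2,6): δ = 31.46°  ·
  (2,7): δ = 70.20°  ·
  (3,4): δ = 111.02°  ·
  (3,5): δ = 34.73°  ·
  (3,6): δ = 6.13°  ✓
  (3,7): δ = 44.87°  ·
  (4,5): δ = 103.71°  ·
  (4,6): δ = 62.85°  ·
  (4,7): δ = 24.11°  ✓
  (5,6): δ = 139.14°  ·
  (5,7): δ = 100.40°  ·
  (6,7): δ = 141.26°  ·
antipodal pairs: 5

count = 5; pairs: (0,4), (1,5), (2,5), (3,6), (4,7)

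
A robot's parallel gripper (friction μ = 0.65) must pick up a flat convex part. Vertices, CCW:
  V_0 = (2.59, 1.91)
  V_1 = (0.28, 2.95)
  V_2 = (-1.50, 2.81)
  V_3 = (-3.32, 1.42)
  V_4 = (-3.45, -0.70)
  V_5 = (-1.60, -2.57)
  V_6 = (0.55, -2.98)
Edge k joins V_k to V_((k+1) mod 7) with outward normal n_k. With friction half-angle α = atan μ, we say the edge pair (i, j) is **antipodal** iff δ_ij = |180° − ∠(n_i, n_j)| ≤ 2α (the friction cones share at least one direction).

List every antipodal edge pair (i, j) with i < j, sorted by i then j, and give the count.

count = 8; pairs: (0,4), (0,5), (1,4), (1,5), (1,6), (2,5), (2,6), (3,6)

α = atan 0.65 = 33.02°;  2α = 66.05°
n_0 = (+0.4105, +0.9118)
n_1 = (-0.0784, +0.9969)
n_2 = (-0.6070, +0.7947)
n_3 = (-0.9981, +0.0612)
n_4 = (-0.7109, -0.7033)
n_5 = (-0.1873, -0.9823)
n_6 = (+0.9229, -0.3850)
  (0,1): δ = 151.26°  ·
  (0,2): δ = 118.39°  ·
  (0,3): δ = 69.27°  ·
  (0,4): δ = 21.07°  ✓
  (0,5): δ = 13.44°  ✓
  (0,6): δ = 91.59°  ·
  (1,2): δ = 147.13°  ·
  (1,3): δ = 98.01°  ·
  (1,4): δ = 49.81°  ✓
  (1,5): δ = 15.29°  ✓
  (1,6): δ = 62.86°  ✓
  (2,3): δ = 130.88°  ·
  (2,4): δ = 82.68°  ·
  (2,5): δ = 48.17°  ✓
  (2,6): δ = 29.98°  ✓
  (3,4): δ = 131.80°  ·
  (3,5): δ = 97.29°  ·
  (3,6): δ = 19.14°  ✓
  (4,5): δ = 145.49°  ·
  (4,6): δ = 67.34°  ·
  (5,6): δ = 101.85°  ·
antipodal pairs: 8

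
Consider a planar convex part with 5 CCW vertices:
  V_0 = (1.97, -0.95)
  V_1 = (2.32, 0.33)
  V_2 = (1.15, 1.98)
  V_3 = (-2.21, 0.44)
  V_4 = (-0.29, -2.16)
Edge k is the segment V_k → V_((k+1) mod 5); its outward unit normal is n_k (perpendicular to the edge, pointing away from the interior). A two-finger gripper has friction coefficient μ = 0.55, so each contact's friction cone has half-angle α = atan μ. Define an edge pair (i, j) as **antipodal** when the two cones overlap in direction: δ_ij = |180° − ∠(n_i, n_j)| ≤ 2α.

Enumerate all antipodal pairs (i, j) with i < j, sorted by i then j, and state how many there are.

count = 4; pairs: (0,2), (0,3), (1,3), (2,4)

α = atan 0.55 = 28.81°;  2α = 57.62°
n_0 = (+0.9646, -0.2638)
n_1 = (+0.8157, +0.5784)
n_2 = (-0.4167, +0.9091)
n_3 = (-0.8044, -0.5940)
n_4 = (+0.4720, -0.8816)
  (0,1): δ = 129.37°  ·
  (0,2): δ = 50.08°  ✓
  (0,3): δ = 51.74°  ✓
  (0,4): δ = 133.46°  ·
  (1,2): δ = 100.72°  ·
  (1,3): δ = 1.10°  ✓
  (1,4): δ = 82.82°  ·
  (2,3): δ = 78.18°  ·
  (2,4): δ = 3.54°  ✓
  (3,4): δ = 98.28°  ·
antipodal pairs: 4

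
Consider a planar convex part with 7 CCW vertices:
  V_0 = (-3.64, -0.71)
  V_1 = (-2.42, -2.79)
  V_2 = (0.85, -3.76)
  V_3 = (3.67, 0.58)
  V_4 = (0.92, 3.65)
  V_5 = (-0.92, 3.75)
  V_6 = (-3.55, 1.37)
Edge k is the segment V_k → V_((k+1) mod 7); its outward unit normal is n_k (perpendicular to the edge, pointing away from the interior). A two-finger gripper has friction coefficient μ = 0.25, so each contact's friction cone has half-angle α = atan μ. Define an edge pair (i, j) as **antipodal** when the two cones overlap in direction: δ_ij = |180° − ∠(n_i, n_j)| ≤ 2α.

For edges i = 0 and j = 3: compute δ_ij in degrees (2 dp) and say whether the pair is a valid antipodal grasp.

α = atan 0.25 = 14.04°;  2α = 28.07°
edge 0: e_0 = (+1.22, -2.08);  n_0 = (-0.8626, -0.5059)
edge 3: e_3 = (-2.75, +3.07);  n_3 = (+0.7449, +0.6672)
∠(n_0, n_3) = 168.54°
δ = |180° − 168.54°| = 11.46°
11.46° ≤ 2α = 28.07°  →  valid

δ = 11.46°, valid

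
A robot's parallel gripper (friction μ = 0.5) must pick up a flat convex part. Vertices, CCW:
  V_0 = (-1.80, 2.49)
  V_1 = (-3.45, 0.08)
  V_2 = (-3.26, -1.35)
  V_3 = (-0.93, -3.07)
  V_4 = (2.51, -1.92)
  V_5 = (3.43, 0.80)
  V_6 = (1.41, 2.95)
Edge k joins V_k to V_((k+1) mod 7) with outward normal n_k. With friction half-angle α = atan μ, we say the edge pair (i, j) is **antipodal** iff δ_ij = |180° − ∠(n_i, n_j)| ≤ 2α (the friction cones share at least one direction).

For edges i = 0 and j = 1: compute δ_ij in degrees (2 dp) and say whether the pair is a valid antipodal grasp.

α = atan 0.5 = 26.57°;  2α = 53.13°
edge 0: e_0 = (-1.65, -2.41);  n_0 = (-0.8251, +0.5649)
edge 1: e_1 = (+0.19, -1.43);  n_1 = (-0.9913, -0.1317)
∠(n_0, n_1) = 41.97°
δ = |180° − 41.97°| = 138.03°
138.03° > 2α = 53.13°  →  invalid

δ = 138.03°, invalid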